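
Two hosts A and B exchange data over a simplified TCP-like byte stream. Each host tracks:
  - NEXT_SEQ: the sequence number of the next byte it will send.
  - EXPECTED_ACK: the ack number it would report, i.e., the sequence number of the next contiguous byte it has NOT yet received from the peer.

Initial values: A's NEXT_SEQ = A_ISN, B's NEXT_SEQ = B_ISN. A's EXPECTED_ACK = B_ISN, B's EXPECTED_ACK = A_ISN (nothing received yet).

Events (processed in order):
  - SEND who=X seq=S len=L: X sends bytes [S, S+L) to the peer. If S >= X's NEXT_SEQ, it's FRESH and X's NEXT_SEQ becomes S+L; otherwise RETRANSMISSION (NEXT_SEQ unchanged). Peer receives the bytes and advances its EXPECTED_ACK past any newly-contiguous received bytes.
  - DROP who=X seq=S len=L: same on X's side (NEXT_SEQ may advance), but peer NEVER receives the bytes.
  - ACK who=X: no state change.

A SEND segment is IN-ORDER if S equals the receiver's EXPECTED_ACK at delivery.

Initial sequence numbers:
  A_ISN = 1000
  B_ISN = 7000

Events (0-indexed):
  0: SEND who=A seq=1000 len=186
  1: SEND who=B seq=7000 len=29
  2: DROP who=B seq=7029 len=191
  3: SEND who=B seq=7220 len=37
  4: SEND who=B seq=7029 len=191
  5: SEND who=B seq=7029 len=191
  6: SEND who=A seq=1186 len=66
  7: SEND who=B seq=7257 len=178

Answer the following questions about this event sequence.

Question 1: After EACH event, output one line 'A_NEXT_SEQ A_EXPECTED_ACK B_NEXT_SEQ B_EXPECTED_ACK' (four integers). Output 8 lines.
1186 7000 7000 1186
1186 7029 7029 1186
1186 7029 7220 1186
1186 7029 7257 1186
1186 7257 7257 1186
1186 7257 7257 1186
1252 7257 7257 1252
1252 7435 7435 1252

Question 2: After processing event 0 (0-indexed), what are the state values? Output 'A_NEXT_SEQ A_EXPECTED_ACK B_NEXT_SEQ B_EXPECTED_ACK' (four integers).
After event 0: A_seq=1186 A_ack=7000 B_seq=7000 B_ack=1186

1186 7000 7000 1186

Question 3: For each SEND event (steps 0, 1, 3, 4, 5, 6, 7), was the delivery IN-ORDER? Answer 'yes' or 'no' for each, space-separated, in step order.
Answer: yes yes no yes no yes yes

Derivation:
Step 0: SEND seq=1000 -> in-order
Step 1: SEND seq=7000 -> in-order
Step 3: SEND seq=7220 -> out-of-order
Step 4: SEND seq=7029 -> in-order
Step 5: SEND seq=7029 -> out-of-order
Step 6: SEND seq=1186 -> in-order
Step 7: SEND seq=7257 -> in-order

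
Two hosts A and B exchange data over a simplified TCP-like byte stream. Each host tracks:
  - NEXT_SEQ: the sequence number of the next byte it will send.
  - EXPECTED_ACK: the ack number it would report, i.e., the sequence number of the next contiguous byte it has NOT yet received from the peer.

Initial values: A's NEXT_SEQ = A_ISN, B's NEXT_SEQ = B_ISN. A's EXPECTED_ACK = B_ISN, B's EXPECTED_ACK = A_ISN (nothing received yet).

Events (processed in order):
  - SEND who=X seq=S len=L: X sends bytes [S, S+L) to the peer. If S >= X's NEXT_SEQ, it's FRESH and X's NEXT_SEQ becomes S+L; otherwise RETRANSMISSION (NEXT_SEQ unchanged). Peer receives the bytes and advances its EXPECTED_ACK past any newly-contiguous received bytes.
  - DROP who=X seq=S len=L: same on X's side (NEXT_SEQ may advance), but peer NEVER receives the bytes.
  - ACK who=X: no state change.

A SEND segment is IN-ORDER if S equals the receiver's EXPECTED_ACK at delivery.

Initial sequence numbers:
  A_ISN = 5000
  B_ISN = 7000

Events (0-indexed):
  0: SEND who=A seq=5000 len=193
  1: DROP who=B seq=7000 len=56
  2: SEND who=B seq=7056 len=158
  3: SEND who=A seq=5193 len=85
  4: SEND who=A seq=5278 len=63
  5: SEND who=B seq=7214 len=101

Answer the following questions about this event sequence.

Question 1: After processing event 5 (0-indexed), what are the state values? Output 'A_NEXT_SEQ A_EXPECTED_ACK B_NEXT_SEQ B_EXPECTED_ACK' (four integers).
After event 0: A_seq=5193 A_ack=7000 B_seq=7000 B_ack=5193
After event 1: A_seq=5193 A_ack=7000 B_seq=7056 B_ack=5193
After event 2: A_seq=5193 A_ack=7000 B_seq=7214 B_ack=5193
After event 3: A_seq=5278 A_ack=7000 B_seq=7214 B_ack=5278
After event 4: A_seq=5341 A_ack=7000 B_seq=7214 B_ack=5341
After event 5: A_seq=5341 A_ack=7000 B_seq=7315 B_ack=5341

5341 7000 7315 5341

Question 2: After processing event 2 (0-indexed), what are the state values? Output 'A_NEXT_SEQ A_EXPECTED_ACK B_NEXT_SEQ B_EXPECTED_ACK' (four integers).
After event 0: A_seq=5193 A_ack=7000 B_seq=7000 B_ack=5193
After event 1: A_seq=5193 A_ack=7000 B_seq=7056 B_ack=5193
After event 2: A_seq=5193 A_ack=7000 B_seq=7214 B_ack=5193

5193 7000 7214 5193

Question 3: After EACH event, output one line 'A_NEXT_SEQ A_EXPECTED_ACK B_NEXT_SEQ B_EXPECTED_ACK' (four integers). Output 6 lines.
5193 7000 7000 5193
5193 7000 7056 5193
5193 7000 7214 5193
5278 7000 7214 5278
5341 7000 7214 5341
5341 7000 7315 5341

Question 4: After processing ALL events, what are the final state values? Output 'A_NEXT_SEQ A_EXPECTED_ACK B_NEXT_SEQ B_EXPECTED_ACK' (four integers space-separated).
After event 0: A_seq=5193 A_ack=7000 B_seq=7000 B_ack=5193
After event 1: A_seq=5193 A_ack=7000 B_seq=7056 B_ack=5193
After event 2: A_seq=5193 A_ack=7000 B_seq=7214 B_ack=5193
After event 3: A_seq=5278 A_ack=7000 B_seq=7214 B_ack=5278
After event 4: A_seq=5341 A_ack=7000 B_seq=7214 B_ack=5341
After event 5: A_seq=5341 A_ack=7000 B_seq=7315 B_ack=5341

Answer: 5341 7000 7315 5341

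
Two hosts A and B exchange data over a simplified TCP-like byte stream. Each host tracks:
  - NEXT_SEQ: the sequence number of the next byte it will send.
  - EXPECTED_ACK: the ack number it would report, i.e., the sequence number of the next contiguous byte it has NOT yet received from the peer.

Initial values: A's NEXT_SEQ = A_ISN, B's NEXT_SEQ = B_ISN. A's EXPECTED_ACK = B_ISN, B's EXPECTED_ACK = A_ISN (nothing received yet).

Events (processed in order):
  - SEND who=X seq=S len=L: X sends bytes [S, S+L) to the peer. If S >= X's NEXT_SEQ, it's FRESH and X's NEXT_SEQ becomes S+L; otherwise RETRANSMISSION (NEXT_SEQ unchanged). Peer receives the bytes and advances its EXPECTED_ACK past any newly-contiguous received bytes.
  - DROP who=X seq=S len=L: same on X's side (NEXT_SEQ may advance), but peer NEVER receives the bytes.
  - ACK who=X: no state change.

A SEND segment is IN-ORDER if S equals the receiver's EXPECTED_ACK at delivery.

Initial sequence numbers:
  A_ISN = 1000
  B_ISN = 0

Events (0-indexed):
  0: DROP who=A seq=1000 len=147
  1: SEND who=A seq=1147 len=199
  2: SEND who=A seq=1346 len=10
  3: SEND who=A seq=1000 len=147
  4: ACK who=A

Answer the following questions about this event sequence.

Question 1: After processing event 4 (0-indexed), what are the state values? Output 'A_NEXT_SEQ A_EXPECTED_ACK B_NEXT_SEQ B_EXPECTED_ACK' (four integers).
After event 0: A_seq=1147 A_ack=0 B_seq=0 B_ack=1000
After event 1: A_seq=1346 A_ack=0 B_seq=0 B_ack=1000
After event 2: A_seq=1356 A_ack=0 B_seq=0 B_ack=1000
After event 3: A_seq=1356 A_ack=0 B_seq=0 B_ack=1356
After event 4: A_seq=1356 A_ack=0 B_seq=0 B_ack=1356

1356 0 0 1356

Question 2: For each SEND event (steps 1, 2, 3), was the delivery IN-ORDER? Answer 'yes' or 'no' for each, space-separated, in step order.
Answer: no no yes

Derivation:
Step 1: SEND seq=1147 -> out-of-order
Step 2: SEND seq=1346 -> out-of-order
Step 3: SEND seq=1000 -> in-order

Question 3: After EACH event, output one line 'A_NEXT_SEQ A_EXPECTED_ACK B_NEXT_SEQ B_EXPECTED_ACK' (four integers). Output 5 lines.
1147 0 0 1000
1346 0 0 1000
1356 0 0 1000
1356 0 0 1356
1356 0 0 1356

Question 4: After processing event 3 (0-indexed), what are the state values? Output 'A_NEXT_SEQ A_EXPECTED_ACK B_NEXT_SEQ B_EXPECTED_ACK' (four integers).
After event 0: A_seq=1147 A_ack=0 B_seq=0 B_ack=1000
After event 1: A_seq=1346 A_ack=0 B_seq=0 B_ack=1000
After event 2: A_seq=1356 A_ack=0 B_seq=0 B_ack=1000
After event 3: A_seq=1356 A_ack=0 B_seq=0 B_ack=1356

1356 0 0 1356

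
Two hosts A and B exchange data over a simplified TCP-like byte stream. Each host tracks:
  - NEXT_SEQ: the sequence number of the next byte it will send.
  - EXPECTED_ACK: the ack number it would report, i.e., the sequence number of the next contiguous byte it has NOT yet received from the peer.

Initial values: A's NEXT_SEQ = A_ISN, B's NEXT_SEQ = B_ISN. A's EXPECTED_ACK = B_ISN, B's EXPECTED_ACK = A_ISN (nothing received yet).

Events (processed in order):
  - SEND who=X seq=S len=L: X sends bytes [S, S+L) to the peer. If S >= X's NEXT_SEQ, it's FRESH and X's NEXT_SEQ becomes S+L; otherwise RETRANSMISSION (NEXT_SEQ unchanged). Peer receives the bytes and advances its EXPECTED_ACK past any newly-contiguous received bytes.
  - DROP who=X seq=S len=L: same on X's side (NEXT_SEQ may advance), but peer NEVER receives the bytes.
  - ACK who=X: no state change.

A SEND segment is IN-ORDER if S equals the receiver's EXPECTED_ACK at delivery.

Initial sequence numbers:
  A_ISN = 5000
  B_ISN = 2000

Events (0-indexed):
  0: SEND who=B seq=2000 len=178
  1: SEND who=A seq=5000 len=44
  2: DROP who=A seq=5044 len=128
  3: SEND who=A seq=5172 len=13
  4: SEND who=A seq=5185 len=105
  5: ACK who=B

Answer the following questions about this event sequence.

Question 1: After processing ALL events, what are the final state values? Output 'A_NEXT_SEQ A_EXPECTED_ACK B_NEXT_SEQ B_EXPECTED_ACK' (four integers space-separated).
Answer: 5290 2178 2178 5044

Derivation:
After event 0: A_seq=5000 A_ack=2178 B_seq=2178 B_ack=5000
After event 1: A_seq=5044 A_ack=2178 B_seq=2178 B_ack=5044
After event 2: A_seq=5172 A_ack=2178 B_seq=2178 B_ack=5044
After event 3: A_seq=5185 A_ack=2178 B_seq=2178 B_ack=5044
After event 4: A_seq=5290 A_ack=2178 B_seq=2178 B_ack=5044
After event 5: A_seq=5290 A_ack=2178 B_seq=2178 B_ack=5044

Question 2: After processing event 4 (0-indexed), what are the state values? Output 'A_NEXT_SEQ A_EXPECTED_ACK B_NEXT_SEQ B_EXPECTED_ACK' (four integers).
After event 0: A_seq=5000 A_ack=2178 B_seq=2178 B_ack=5000
After event 1: A_seq=5044 A_ack=2178 B_seq=2178 B_ack=5044
After event 2: A_seq=5172 A_ack=2178 B_seq=2178 B_ack=5044
After event 3: A_seq=5185 A_ack=2178 B_seq=2178 B_ack=5044
After event 4: A_seq=5290 A_ack=2178 B_seq=2178 B_ack=5044

5290 2178 2178 5044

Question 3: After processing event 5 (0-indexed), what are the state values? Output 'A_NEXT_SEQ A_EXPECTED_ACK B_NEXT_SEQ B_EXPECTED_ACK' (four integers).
After event 0: A_seq=5000 A_ack=2178 B_seq=2178 B_ack=5000
After event 1: A_seq=5044 A_ack=2178 B_seq=2178 B_ack=5044
After event 2: A_seq=5172 A_ack=2178 B_seq=2178 B_ack=5044
After event 3: A_seq=5185 A_ack=2178 B_seq=2178 B_ack=5044
After event 4: A_seq=5290 A_ack=2178 B_seq=2178 B_ack=5044
After event 5: A_seq=5290 A_ack=2178 B_seq=2178 B_ack=5044

5290 2178 2178 5044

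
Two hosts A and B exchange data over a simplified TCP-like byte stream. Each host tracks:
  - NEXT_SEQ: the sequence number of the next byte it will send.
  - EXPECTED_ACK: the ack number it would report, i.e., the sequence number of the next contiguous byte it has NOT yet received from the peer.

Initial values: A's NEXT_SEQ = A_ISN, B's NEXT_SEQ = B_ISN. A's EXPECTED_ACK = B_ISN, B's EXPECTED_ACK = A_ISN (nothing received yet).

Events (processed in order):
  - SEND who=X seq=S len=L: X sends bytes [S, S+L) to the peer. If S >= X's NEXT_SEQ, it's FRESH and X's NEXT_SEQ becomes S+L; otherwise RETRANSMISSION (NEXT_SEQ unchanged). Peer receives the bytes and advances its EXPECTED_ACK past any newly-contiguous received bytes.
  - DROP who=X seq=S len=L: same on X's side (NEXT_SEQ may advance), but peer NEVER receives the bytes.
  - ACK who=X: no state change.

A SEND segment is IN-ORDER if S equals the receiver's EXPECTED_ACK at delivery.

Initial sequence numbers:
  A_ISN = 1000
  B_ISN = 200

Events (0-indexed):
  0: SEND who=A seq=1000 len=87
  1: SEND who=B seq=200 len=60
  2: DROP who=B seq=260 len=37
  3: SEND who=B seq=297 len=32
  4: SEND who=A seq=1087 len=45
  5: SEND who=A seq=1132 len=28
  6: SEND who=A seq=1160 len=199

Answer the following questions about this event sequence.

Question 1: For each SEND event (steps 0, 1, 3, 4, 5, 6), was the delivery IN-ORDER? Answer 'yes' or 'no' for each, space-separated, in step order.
Step 0: SEND seq=1000 -> in-order
Step 1: SEND seq=200 -> in-order
Step 3: SEND seq=297 -> out-of-order
Step 4: SEND seq=1087 -> in-order
Step 5: SEND seq=1132 -> in-order
Step 6: SEND seq=1160 -> in-order

Answer: yes yes no yes yes yes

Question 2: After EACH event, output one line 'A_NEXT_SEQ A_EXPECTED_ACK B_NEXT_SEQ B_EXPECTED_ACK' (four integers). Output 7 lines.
1087 200 200 1087
1087 260 260 1087
1087 260 297 1087
1087 260 329 1087
1132 260 329 1132
1160 260 329 1160
1359 260 329 1359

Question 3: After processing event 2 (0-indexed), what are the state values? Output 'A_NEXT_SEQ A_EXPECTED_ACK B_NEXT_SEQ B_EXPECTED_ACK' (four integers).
After event 0: A_seq=1087 A_ack=200 B_seq=200 B_ack=1087
After event 1: A_seq=1087 A_ack=260 B_seq=260 B_ack=1087
After event 2: A_seq=1087 A_ack=260 B_seq=297 B_ack=1087

1087 260 297 1087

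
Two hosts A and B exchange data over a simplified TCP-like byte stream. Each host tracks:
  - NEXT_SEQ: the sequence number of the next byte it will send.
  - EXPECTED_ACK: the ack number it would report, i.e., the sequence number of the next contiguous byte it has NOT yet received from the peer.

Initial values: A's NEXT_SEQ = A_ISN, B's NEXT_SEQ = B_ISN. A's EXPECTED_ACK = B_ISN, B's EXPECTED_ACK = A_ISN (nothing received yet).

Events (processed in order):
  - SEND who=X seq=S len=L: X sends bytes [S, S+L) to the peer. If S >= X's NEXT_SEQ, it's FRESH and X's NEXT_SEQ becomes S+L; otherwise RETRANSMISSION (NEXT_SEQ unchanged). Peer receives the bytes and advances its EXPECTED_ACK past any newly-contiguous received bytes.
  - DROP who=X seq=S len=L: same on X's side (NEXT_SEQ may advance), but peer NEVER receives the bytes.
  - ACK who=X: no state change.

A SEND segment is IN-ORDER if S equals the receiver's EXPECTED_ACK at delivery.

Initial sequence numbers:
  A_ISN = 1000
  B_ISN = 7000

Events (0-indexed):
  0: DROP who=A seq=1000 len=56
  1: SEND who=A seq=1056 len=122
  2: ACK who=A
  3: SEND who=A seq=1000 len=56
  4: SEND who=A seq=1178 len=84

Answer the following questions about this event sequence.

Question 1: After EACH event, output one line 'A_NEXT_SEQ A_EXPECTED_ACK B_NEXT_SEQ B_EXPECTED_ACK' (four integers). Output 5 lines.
1056 7000 7000 1000
1178 7000 7000 1000
1178 7000 7000 1000
1178 7000 7000 1178
1262 7000 7000 1262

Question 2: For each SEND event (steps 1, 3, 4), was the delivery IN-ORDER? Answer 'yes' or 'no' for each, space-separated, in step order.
Step 1: SEND seq=1056 -> out-of-order
Step 3: SEND seq=1000 -> in-order
Step 4: SEND seq=1178 -> in-order

Answer: no yes yes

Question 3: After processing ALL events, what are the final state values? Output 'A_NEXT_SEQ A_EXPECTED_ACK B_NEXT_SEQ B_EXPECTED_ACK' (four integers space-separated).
Answer: 1262 7000 7000 1262

Derivation:
After event 0: A_seq=1056 A_ack=7000 B_seq=7000 B_ack=1000
After event 1: A_seq=1178 A_ack=7000 B_seq=7000 B_ack=1000
After event 2: A_seq=1178 A_ack=7000 B_seq=7000 B_ack=1000
After event 3: A_seq=1178 A_ack=7000 B_seq=7000 B_ack=1178
After event 4: A_seq=1262 A_ack=7000 B_seq=7000 B_ack=1262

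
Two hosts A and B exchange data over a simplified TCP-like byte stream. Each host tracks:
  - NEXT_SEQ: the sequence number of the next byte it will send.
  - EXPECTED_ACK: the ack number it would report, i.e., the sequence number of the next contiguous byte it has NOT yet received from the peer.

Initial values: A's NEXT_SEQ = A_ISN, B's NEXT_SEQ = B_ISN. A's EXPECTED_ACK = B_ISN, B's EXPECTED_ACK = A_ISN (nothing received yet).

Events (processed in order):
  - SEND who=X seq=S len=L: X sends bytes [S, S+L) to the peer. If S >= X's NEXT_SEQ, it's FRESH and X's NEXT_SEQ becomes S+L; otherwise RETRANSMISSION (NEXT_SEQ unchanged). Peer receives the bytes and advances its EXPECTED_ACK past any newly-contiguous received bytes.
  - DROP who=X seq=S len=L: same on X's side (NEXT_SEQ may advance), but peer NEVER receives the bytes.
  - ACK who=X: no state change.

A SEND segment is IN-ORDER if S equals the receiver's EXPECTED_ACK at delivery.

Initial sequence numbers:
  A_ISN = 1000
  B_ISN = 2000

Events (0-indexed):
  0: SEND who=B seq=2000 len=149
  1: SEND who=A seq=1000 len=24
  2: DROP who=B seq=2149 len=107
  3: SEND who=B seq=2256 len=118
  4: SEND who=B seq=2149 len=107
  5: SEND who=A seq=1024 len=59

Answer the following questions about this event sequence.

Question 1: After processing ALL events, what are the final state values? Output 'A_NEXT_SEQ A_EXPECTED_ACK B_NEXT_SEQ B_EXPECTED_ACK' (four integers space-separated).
After event 0: A_seq=1000 A_ack=2149 B_seq=2149 B_ack=1000
After event 1: A_seq=1024 A_ack=2149 B_seq=2149 B_ack=1024
After event 2: A_seq=1024 A_ack=2149 B_seq=2256 B_ack=1024
After event 3: A_seq=1024 A_ack=2149 B_seq=2374 B_ack=1024
After event 4: A_seq=1024 A_ack=2374 B_seq=2374 B_ack=1024
After event 5: A_seq=1083 A_ack=2374 B_seq=2374 B_ack=1083

Answer: 1083 2374 2374 1083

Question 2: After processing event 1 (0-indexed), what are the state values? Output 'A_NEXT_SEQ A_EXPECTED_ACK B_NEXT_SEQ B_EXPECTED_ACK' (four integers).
After event 0: A_seq=1000 A_ack=2149 B_seq=2149 B_ack=1000
After event 1: A_seq=1024 A_ack=2149 B_seq=2149 B_ack=1024

1024 2149 2149 1024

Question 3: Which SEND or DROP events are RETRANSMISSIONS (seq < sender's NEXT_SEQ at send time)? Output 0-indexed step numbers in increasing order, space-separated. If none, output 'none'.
Step 0: SEND seq=2000 -> fresh
Step 1: SEND seq=1000 -> fresh
Step 2: DROP seq=2149 -> fresh
Step 3: SEND seq=2256 -> fresh
Step 4: SEND seq=2149 -> retransmit
Step 5: SEND seq=1024 -> fresh

Answer: 4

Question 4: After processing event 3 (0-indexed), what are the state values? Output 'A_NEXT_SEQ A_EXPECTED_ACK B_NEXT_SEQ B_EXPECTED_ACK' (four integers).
After event 0: A_seq=1000 A_ack=2149 B_seq=2149 B_ack=1000
After event 1: A_seq=1024 A_ack=2149 B_seq=2149 B_ack=1024
After event 2: A_seq=1024 A_ack=2149 B_seq=2256 B_ack=1024
After event 3: A_seq=1024 A_ack=2149 B_seq=2374 B_ack=1024

1024 2149 2374 1024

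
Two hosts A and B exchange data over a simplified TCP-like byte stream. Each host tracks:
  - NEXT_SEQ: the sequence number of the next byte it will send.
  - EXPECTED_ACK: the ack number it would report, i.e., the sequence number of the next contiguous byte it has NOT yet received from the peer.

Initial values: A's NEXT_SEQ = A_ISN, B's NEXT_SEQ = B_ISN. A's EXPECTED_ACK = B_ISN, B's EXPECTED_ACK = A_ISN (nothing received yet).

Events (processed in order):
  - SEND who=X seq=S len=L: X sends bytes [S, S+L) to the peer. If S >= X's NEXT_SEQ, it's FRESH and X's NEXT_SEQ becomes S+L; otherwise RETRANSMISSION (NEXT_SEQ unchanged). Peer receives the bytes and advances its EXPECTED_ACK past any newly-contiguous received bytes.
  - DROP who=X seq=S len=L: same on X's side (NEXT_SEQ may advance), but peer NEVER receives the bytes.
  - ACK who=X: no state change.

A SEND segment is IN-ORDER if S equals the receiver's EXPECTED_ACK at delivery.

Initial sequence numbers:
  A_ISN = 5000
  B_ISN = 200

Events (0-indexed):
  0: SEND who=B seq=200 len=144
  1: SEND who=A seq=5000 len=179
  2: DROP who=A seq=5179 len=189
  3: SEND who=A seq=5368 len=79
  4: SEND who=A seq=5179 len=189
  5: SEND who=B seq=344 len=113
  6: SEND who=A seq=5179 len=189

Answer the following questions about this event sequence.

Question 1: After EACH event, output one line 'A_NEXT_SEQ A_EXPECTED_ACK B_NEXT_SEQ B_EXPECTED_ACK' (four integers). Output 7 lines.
5000 344 344 5000
5179 344 344 5179
5368 344 344 5179
5447 344 344 5179
5447 344 344 5447
5447 457 457 5447
5447 457 457 5447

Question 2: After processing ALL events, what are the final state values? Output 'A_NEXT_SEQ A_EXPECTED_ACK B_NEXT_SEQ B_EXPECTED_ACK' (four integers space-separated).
Answer: 5447 457 457 5447

Derivation:
After event 0: A_seq=5000 A_ack=344 B_seq=344 B_ack=5000
After event 1: A_seq=5179 A_ack=344 B_seq=344 B_ack=5179
After event 2: A_seq=5368 A_ack=344 B_seq=344 B_ack=5179
After event 3: A_seq=5447 A_ack=344 B_seq=344 B_ack=5179
After event 4: A_seq=5447 A_ack=344 B_seq=344 B_ack=5447
After event 5: A_seq=5447 A_ack=457 B_seq=457 B_ack=5447
After event 6: A_seq=5447 A_ack=457 B_seq=457 B_ack=5447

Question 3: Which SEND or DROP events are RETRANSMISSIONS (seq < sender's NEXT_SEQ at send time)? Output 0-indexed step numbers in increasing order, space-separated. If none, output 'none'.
Answer: 4 6

Derivation:
Step 0: SEND seq=200 -> fresh
Step 1: SEND seq=5000 -> fresh
Step 2: DROP seq=5179 -> fresh
Step 3: SEND seq=5368 -> fresh
Step 4: SEND seq=5179 -> retransmit
Step 5: SEND seq=344 -> fresh
Step 6: SEND seq=5179 -> retransmit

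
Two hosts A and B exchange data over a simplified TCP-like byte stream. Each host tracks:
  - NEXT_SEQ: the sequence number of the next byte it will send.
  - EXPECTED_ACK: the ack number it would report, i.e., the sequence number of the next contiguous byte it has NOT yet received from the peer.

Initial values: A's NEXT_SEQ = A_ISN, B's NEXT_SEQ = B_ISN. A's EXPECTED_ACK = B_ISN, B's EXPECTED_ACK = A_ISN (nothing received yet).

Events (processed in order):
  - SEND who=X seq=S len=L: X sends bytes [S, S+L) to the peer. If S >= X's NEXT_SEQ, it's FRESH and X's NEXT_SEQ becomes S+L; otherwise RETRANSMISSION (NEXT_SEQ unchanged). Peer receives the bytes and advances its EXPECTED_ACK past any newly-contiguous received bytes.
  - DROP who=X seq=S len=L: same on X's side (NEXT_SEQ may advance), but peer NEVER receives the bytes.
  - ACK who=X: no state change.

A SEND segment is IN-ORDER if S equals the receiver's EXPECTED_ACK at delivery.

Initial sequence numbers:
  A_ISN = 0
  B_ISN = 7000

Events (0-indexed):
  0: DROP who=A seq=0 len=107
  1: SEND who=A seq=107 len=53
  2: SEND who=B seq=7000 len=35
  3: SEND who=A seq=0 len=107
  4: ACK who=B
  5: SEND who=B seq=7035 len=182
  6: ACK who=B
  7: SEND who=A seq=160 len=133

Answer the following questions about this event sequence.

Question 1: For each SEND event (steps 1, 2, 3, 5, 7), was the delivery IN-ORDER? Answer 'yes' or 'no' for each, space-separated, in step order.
Step 1: SEND seq=107 -> out-of-order
Step 2: SEND seq=7000 -> in-order
Step 3: SEND seq=0 -> in-order
Step 5: SEND seq=7035 -> in-order
Step 7: SEND seq=160 -> in-order

Answer: no yes yes yes yes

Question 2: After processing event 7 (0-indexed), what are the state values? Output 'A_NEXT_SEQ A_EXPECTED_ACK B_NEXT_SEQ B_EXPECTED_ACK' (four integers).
After event 0: A_seq=107 A_ack=7000 B_seq=7000 B_ack=0
After event 1: A_seq=160 A_ack=7000 B_seq=7000 B_ack=0
After event 2: A_seq=160 A_ack=7035 B_seq=7035 B_ack=0
After event 3: A_seq=160 A_ack=7035 B_seq=7035 B_ack=160
After event 4: A_seq=160 A_ack=7035 B_seq=7035 B_ack=160
After event 5: A_seq=160 A_ack=7217 B_seq=7217 B_ack=160
After event 6: A_seq=160 A_ack=7217 B_seq=7217 B_ack=160
After event 7: A_seq=293 A_ack=7217 B_seq=7217 B_ack=293

293 7217 7217 293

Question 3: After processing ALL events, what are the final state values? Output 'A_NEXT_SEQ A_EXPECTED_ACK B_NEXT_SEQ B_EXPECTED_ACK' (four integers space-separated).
Answer: 293 7217 7217 293

Derivation:
After event 0: A_seq=107 A_ack=7000 B_seq=7000 B_ack=0
After event 1: A_seq=160 A_ack=7000 B_seq=7000 B_ack=0
After event 2: A_seq=160 A_ack=7035 B_seq=7035 B_ack=0
After event 3: A_seq=160 A_ack=7035 B_seq=7035 B_ack=160
After event 4: A_seq=160 A_ack=7035 B_seq=7035 B_ack=160
After event 5: A_seq=160 A_ack=7217 B_seq=7217 B_ack=160
After event 6: A_seq=160 A_ack=7217 B_seq=7217 B_ack=160
After event 7: A_seq=293 A_ack=7217 B_seq=7217 B_ack=293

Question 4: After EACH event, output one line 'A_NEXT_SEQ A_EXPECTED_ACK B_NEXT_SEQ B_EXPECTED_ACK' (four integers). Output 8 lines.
107 7000 7000 0
160 7000 7000 0
160 7035 7035 0
160 7035 7035 160
160 7035 7035 160
160 7217 7217 160
160 7217 7217 160
293 7217 7217 293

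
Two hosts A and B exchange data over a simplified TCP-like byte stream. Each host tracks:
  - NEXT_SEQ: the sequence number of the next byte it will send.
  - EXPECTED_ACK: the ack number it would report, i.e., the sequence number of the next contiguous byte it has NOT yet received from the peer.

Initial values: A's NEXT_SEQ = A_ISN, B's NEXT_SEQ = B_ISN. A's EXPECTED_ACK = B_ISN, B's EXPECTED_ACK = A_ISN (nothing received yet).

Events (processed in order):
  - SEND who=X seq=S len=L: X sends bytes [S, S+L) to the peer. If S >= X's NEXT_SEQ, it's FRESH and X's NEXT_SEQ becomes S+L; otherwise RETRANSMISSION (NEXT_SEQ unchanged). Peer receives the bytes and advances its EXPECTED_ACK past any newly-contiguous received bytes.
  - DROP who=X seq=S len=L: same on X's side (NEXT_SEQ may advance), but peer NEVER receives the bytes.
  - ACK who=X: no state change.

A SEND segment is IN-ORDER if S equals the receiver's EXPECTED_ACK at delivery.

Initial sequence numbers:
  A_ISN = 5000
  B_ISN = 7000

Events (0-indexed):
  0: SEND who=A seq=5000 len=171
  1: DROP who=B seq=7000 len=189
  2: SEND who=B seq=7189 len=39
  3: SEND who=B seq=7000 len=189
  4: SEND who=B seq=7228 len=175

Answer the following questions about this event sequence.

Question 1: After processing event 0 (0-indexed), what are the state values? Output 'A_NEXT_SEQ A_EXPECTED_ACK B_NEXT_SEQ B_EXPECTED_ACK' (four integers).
After event 0: A_seq=5171 A_ack=7000 B_seq=7000 B_ack=5171

5171 7000 7000 5171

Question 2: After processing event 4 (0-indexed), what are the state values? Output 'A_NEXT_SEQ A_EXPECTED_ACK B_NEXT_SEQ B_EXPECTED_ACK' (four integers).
After event 0: A_seq=5171 A_ack=7000 B_seq=7000 B_ack=5171
After event 1: A_seq=5171 A_ack=7000 B_seq=7189 B_ack=5171
After event 2: A_seq=5171 A_ack=7000 B_seq=7228 B_ack=5171
After event 3: A_seq=5171 A_ack=7228 B_seq=7228 B_ack=5171
After event 4: A_seq=5171 A_ack=7403 B_seq=7403 B_ack=5171

5171 7403 7403 5171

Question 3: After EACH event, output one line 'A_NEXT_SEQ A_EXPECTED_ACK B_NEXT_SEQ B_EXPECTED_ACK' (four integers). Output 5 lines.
5171 7000 7000 5171
5171 7000 7189 5171
5171 7000 7228 5171
5171 7228 7228 5171
5171 7403 7403 5171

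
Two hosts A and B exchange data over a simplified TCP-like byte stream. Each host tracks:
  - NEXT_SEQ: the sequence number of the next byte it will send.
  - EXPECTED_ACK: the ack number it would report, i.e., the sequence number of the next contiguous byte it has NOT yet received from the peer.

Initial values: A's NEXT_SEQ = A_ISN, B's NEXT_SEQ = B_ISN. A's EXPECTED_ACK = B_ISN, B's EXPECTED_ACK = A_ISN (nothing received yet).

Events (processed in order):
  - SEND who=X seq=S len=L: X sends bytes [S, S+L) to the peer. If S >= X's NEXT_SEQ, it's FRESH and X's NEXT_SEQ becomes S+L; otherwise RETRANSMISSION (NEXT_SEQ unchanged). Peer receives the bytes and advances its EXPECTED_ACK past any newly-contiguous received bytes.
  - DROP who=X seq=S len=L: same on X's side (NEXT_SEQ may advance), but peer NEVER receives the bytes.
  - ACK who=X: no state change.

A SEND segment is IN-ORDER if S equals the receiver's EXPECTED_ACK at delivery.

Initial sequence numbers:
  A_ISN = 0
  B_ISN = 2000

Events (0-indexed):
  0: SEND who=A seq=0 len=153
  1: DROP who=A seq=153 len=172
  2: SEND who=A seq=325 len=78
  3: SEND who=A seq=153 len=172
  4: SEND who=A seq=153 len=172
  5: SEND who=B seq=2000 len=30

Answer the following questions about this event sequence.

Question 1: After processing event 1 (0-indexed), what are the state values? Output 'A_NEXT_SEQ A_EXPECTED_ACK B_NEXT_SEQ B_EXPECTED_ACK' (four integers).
After event 0: A_seq=153 A_ack=2000 B_seq=2000 B_ack=153
After event 1: A_seq=325 A_ack=2000 B_seq=2000 B_ack=153

325 2000 2000 153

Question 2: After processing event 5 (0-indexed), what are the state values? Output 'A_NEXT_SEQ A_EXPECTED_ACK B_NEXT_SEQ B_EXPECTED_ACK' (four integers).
After event 0: A_seq=153 A_ack=2000 B_seq=2000 B_ack=153
After event 1: A_seq=325 A_ack=2000 B_seq=2000 B_ack=153
After event 2: A_seq=403 A_ack=2000 B_seq=2000 B_ack=153
After event 3: A_seq=403 A_ack=2000 B_seq=2000 B_ack=403
After event 4: A_seq=403 A_ack=2000 B_seq=2000 B_ack=403
After event 5: A_seq=403 A_ack=2030 B_seq=2030 B_ack=403

403 2030 2030 403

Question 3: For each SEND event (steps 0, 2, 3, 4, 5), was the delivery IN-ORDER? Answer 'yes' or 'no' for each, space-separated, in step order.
Step 0: SEND seq=0 -> in-order
Step 2: SEND seq=325 -> out-of-order
Step 3: SEND seq=153 -> in-order
Step 4: SEND seq=153 -> out-of-order
Step 5: SEND seq=2000 -> in-order

Answer: yes no yes no yes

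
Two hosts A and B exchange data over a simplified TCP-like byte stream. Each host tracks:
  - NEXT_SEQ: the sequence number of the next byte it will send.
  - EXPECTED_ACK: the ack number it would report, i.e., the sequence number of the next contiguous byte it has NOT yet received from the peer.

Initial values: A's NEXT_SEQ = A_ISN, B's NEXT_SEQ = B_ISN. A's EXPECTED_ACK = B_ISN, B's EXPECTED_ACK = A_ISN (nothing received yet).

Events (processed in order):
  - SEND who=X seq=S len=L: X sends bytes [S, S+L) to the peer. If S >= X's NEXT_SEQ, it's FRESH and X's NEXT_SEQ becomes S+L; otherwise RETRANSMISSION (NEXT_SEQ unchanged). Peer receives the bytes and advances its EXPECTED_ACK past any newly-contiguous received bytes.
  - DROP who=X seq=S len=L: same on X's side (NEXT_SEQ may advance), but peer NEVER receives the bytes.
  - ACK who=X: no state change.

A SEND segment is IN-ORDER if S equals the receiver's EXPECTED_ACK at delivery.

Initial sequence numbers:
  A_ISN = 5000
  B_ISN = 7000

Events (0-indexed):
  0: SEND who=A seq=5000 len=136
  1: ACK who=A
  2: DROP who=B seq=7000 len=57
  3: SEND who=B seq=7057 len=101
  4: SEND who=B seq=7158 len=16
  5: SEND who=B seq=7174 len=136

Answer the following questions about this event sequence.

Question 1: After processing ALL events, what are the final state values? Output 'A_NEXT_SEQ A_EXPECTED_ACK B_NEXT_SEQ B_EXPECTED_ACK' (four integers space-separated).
After event 0: A_seq=5136 A_ack=7000 B_seq=7000 B_ack=5136
After event 1: A_seq=5136 A_ack=7000 B_seq=7000 B_ack=5136
After event 2: A_seq=5136 A_ack=7000 B_seq=7057 B_ack=5136
After event 3: A_seq=5136 A_ack=7000 B_seq=7158 B_ack=5136
After event 4: A_seq=5136 A_ack=7000 B_seq=7174 B_ack=5136
After event 5: A_seq=5136 A_ack=7000 B_seq=7310 B_ack=5136

Answer: 5136 7000 7310 5136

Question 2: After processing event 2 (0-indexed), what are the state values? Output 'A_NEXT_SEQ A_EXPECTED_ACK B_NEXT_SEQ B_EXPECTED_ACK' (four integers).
After event 0: A_seq=5136 A_ack=7000 B_seq=7000 B_ack=5136
After event 1: A_seq=5136 A_ack=7000 B_seq=7000 B_ack=5136
After event 2: A_seq=5136 A_ack=7000 B_seq=7057 B_ack=5136

5136 7000 7057 5136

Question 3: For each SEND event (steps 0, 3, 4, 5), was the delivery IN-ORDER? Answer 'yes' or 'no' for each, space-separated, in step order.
Step 0: SEND seq=5000 -> in-order
Step 3: SEND seq=7057 -> out-of-order
Step 4: SEND seq=7158 -> out-of-order
Step 5: SEND seq=7174 -> out-of-order

Answer: yes no no no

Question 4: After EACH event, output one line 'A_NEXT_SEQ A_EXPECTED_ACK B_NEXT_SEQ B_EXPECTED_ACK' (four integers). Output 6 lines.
5136 7000 7000 5136
5136 7000 7000 5136
5136 7000 7057 5136
5136 7000 7158 5136
5136 7000 7174 5136
5136 7000 7310 5136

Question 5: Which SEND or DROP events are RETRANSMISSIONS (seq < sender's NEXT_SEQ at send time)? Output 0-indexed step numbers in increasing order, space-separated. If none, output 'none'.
Step 0: SEND seq=5000 -> fresh
Step 2: DROP seq=7000 -> fresh
Step 3: SEND seq=7057 -> fresh
Step 4: SEND seq=7158 -> fresh
Step 5: SEND seq=7174 -> fresh

Answer: none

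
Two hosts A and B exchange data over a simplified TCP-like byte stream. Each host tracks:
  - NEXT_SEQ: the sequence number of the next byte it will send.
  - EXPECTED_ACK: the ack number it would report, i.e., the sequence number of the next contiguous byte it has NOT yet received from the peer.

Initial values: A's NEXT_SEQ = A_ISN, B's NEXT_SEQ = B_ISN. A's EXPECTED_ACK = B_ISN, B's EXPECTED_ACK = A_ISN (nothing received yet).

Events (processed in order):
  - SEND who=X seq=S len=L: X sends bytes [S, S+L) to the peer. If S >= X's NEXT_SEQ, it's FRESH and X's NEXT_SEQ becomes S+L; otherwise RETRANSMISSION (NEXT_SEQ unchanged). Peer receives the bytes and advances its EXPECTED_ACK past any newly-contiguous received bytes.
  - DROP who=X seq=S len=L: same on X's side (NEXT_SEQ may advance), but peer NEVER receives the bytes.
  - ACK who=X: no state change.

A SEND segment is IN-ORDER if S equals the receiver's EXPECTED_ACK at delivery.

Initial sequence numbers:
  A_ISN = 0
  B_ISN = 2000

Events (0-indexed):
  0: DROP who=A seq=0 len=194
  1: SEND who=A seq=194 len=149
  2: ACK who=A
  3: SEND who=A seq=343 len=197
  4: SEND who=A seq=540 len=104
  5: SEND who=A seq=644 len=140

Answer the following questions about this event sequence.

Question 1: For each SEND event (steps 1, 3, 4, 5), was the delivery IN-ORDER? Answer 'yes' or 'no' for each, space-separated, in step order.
Step 1: SEND seq=194 -> out-of-order
Step 3: SEND seq=343 -> out-of-order
Step 4: SEND seq=540 -> out-of-order
Step 5: SEND seq=644 -> out-of-order

Answer: no no no no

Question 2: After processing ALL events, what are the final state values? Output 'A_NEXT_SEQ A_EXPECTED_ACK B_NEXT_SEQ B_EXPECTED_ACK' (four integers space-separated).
After event 0: A_seq=194 A_ack=2000 B_seq=2000 B_ack=0
After event 1: A_seq=343 A_ack=2000 B_seq=2000 B_ack=0
After event 2: A_seq=343 A_ack=2000 B_seq=2000 B_ack=0
After event 3: A_seq=540 A_ack=2000 B_seq=2000 B_ack=0
After event 4: A_seq=644 A_ack=2000 B_seq=2000 B_ack=0
After event 5: A_seq=784 A_ack=2000 B_seq=2000 B_ack=0

Answer: 784 2000 2000 0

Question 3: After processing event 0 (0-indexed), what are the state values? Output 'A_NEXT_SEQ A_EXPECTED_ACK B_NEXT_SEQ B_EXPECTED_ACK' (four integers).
After event 0: A_seq=194 A_ack=2000 B_seq=2000 B_ack=0

194 2000 2000 0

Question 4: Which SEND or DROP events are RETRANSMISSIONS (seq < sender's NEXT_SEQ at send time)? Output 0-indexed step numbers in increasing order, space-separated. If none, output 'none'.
Step 0: DROP seq=0 -> fresh
Step 1: SEND seq=194 -> fresh
Step 3: SEND seq=343 -> fresh
Step 4: SEND seq=540 -> fresh
Step 5: SEND seq=644 -> fresh

Answer: none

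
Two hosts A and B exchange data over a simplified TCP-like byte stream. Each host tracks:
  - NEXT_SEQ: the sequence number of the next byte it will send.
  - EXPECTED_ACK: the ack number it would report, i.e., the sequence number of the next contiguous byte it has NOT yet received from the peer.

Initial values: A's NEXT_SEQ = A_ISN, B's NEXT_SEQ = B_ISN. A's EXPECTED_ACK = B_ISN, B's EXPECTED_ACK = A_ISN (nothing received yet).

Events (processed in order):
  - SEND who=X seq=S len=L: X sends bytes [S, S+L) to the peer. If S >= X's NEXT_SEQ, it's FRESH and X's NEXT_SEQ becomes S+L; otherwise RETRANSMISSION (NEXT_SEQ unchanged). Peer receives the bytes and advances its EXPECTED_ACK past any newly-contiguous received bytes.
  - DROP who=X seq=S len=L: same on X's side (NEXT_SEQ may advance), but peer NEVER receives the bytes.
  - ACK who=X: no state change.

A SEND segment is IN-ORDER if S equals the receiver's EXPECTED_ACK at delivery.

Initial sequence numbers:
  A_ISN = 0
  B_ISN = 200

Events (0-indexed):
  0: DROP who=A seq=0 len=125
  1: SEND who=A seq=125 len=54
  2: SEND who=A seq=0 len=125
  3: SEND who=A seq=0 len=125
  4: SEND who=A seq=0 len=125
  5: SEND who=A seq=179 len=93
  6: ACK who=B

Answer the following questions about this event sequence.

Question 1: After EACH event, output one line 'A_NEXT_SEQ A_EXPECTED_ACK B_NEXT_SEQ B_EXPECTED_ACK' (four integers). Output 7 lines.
125 200 200 0
179 200 200 0
179 200 200 179
179 200 200 179
179 200 200 179
272 200 200 272
272 200 200 272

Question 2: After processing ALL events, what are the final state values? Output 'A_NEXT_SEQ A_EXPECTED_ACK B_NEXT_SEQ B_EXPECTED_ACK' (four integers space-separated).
After event 0: A_seq=125 A_ack=200 B_seq=200 B_ack=0
After event 1: A_seq=179 A_ack=200 B_seq=200 B_ack=0
After event 2: A_seq=179 A_ack=200 B_seq=200 B_ack=179
After event 3: A_seq=179 A_ack=200 B_seq=200 B_ack=179
After event 4: A_seq=179 A_ack=200 B_seq=200 B_ack=179
After event 5: A_seq=272 A_ack=200 B_seq=200 B_ack=272
After event 6: A_seq=272 A_ack=200 B_seq=200 B_ack=272

Answer: 272 200 200 272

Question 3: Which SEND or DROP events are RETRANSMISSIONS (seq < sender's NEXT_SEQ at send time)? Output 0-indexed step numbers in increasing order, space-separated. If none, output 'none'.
Step 0: DROP seq=0 -> fresh
Step 1: SEND seq=125 -> fresh
Step 2: SEND seq=0 -> retransmit
Step 3: SEND seq=0 -> retransmit
Step 4: SEND seq=0 -> retransmit
Step 5: SEND seq=179 -> fresh

Answer: 2 3 4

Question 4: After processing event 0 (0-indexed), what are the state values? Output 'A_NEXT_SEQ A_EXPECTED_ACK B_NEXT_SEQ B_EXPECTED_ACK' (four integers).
After event 0: A_seq=125 A_ack=200 B_seq=200 B_ack=0

125 200 200 0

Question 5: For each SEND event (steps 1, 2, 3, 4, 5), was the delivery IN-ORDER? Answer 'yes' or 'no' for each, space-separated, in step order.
Step 1: SEND seq=125 -> out-of-order
Step 2: SEND seq=0 -> in-order
Step 3: SEND seq=0 -> out-of-order
Step 4: SEND seq=0 -> out-of-order
Step 5: SEND seq=179 -> in-order

Answer: no yes no no yes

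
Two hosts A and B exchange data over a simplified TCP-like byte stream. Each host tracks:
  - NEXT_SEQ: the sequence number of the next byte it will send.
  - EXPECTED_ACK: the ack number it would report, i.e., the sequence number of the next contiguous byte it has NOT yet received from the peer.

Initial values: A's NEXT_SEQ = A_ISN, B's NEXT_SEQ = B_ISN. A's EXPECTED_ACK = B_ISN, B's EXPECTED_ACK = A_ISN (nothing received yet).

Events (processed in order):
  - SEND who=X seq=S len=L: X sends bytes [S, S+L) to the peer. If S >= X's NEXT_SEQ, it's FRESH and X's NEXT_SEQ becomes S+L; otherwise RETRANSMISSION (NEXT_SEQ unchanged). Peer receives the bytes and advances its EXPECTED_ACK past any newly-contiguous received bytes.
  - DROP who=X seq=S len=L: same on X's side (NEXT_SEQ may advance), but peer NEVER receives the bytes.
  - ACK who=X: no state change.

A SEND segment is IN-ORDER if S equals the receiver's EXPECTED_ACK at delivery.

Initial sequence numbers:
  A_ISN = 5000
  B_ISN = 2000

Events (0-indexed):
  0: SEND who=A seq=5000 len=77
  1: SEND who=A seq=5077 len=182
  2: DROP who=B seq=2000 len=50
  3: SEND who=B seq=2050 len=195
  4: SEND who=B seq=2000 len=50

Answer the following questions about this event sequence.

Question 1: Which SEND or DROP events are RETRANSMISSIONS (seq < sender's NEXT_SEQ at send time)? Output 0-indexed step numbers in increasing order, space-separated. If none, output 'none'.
Answer: 4

Derivation:
Step 0: SEND seq=5000 -> fresh
Step 1: SEND seq=5077 -> fresh
Step 2: DROP seq=2000 -> fresh
Step 3: SEND seq=2050 -> fresh
Step 4: SEND seq=2000 -> retransmit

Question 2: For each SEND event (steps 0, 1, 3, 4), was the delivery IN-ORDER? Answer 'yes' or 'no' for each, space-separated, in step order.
Answer: yes yes no yes

Derivation:
Step 0: SEND seq=5000 -> in-order
Step 1: SEND seq=5077 -> in-order
Step 3: SEND seq=2050 -> out-of-order
Step 4: SEND seq=2000 -> in-order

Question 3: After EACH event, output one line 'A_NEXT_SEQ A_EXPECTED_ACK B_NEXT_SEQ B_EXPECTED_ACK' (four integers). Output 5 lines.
5077 2000 2000 5077
5259 2000 2000 5259
5259 2000 2050 5259
5259 2000 2245 5259
5259 2245 2245 5259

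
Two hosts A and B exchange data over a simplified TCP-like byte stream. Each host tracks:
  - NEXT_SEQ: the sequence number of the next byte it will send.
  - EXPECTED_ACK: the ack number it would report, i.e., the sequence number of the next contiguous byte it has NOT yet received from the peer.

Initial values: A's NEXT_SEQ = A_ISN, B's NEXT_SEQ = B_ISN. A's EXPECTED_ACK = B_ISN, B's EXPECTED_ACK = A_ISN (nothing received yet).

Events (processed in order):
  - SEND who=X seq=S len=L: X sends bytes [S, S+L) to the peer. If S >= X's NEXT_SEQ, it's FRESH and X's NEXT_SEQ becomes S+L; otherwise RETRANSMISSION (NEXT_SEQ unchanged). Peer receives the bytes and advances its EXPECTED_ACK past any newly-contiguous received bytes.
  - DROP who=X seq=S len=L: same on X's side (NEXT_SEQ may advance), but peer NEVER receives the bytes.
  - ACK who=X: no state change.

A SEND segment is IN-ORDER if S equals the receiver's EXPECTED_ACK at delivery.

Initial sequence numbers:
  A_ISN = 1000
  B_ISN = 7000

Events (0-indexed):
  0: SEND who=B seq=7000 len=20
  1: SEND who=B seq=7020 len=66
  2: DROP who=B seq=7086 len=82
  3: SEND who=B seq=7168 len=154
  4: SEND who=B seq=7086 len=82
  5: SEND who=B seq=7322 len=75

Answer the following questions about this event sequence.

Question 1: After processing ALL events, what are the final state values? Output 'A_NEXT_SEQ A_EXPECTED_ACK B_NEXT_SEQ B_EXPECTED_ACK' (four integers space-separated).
After event 0: A_seq=1000 A_ack=7020 B_seq=7020 B_ack=1000
After event 1: A_seq=1000 A_ack=7086 B_seq=7086 B_ack=1000
After event 2: A_seq=1000 A_ack=7086 B_seq=7168 B_ack=1000
After event 3: A_seq=1000 A_ack=7086 B_seq=7322 B_ack=1000
After event 4: A_seq=1000 A_ack=7322 B_seq=7322 B_ack=1000
After event 5: A_seq=1000 A_ack=7397 B_seq=7397 B_ack=1000

Answer: 1000 7397 7397 1000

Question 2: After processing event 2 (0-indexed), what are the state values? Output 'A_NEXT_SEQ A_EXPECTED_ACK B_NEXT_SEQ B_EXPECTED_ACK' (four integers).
After event 0: A_seq=1000 A_ack=7020 B_seq=7020 B_ack=1000
After event 1: A_seq=1000 A_ack=7086 B_seq=7086 B_ack=1000
After event 2: A_seq=1000 A_ack=7086 B_seq=7168 B_ack=1000

1000 7086 7168 1000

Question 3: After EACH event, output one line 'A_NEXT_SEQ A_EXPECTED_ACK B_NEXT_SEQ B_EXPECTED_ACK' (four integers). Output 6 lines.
1000 7020 7020 1000
1000 7086 7086 1000
1000 7086 7168 1000
1000 7086 7322 1000
1000 7322 7322 1000
1000 7397 7397 1000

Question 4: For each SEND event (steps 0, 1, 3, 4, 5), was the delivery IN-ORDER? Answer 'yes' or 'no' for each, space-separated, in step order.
Step 0: SEND seq=7000 -> in-order
Step 1: SEND seq=7020 -> in-order
Step 3: SEND seq=7168 -> out-of-order
Step 4: SEND seq=7086 -> in-order
Step 5: SEND seq=7322 -> in-order

Answer: yes yes no yes yes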